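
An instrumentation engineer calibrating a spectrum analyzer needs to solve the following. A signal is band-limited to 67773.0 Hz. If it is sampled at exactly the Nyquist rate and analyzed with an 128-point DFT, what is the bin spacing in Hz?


Step 1 — Nyquist sampling rate:
fs = 2 * fmax = 2 * 67773.0 = 135546.0 Hz

Step 2 — DFT bin spacing:
df = fs / N = 135546.0 / 128 = 1058.9531 Hz

1058.9531 Hz


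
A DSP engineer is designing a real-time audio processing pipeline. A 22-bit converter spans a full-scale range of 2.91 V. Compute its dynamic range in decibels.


Dynamic range from full-scale to LSB:
V_min = V_max / 2^bits = 2.91 / 2^22
DR = 20 * log10(V_max / V_min)
   = 20 * log10(2^22)
   = 20 * 22 * log10(2)
   = 132.45 dB

132.45 dB


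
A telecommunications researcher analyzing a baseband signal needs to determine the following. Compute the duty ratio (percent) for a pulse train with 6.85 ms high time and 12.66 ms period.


Duty cycle as a percentage:
DC = (t_on / T) * 100
   = (6.85 / 12.66) * 100
   = 0.541074 * 100
   = 54.11 %

54.11 %


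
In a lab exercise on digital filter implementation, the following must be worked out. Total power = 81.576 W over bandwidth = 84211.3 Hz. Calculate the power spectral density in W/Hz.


Power spectral density:
PSD = P / BW
    = 81.576 / 84211.3
    = 0.00096871 W/Hz

0.00096871 W/Hz


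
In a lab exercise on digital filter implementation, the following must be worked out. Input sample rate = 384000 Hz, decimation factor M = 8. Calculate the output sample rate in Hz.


Decimation reduces the sample rate:
fs_out = fs_in / M
       = 384000 / 8
       = 48000.0 Hz

48000.0 Hz


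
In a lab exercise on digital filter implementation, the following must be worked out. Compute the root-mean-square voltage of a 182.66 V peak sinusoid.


RMS voltage for a sinusoidal waveform:
V_rms = V_peak / sqrt(2)
      = 182.66 / 1.414214
      = 129.16 V

129.16 V


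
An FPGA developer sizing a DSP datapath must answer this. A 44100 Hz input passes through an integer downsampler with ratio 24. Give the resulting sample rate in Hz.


Decimation reduces the sample rate:
fs_out = fs_in / M
       = 44100 / 24
       = 1837.5 Hz

1837.5 Hz


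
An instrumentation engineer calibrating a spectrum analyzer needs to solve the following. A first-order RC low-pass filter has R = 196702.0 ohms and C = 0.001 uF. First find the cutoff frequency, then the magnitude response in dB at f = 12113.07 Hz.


Step 1 — cutoff frequency:
fc = 1 / (2*pi*R*C)
C = 0.001 uF = 1e-09 F
fc = 1 / (2*pi*196702.0*1e-09)
   = 809.117 Hz

Step 2 — magnitude at f = 12113.07 Hz:
|H(f)| = 1 / sqrt(1 + (f/fc)^2)
f/fc = 12113.07 / 809.117 = 14.970727
|H| = 1 / sqrt(1 + 224.122667) = 0.0666485
|H|_dB = 20*log10(0.0666485) = -23.52 dB

fc = 809.117 Hz; |H(12113.07 Hz)| = -23.52 dB


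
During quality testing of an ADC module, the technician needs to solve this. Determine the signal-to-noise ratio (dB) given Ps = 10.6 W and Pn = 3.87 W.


SNR in decibels:
SNR = 10 * log10(Ps / Pn)
    = 10 * log10(10.6 / 3.87)
    = 10 * log10(2.739)
    = 10 * 0.4376
    = 4.38 dB

4.38 dB


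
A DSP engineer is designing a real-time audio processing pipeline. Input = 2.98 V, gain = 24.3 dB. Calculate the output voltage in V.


Output voltage from dB gain:
V_out = V_in * 10^(gain_dB / 20)
      = 2.98 * 10^(24.3 / 20)
      = 2.98 * 16.405898
      = 48.8896 V

48.8896 V


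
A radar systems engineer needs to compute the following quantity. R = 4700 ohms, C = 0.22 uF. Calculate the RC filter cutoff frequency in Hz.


Cutoff frequency of a first-order RC filter:
fc = 1 / (2 * pi * R * C)
C = 0.22 uF = 2.2e-07 F
fc = 1 / (2 * pi * 4700 * 2.2e-07)
   = 1 / 0.0064968136076237
   = 153.921608 Hz

153.921608 Hz


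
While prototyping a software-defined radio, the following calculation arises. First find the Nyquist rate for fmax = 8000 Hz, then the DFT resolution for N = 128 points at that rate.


Step 1 — Nyquist sampling rate:
fs = 2 * fmax = 2 * 8000 = 16000 Hz

Step 2 — DFT bin spacing:
df = fs / N = 16000 / 128 = 125.0 Hz

125.0 Hz


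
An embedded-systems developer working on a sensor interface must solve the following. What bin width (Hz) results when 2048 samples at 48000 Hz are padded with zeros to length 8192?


Frequency resolution after zero-padding:
N_padded = 2048 * 4 = 8192
df = fs / N_padded
   = 48000 / 8192
   = 5.8594 Hz

5.8594 Hz


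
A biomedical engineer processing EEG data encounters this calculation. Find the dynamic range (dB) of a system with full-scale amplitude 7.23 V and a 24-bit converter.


Dynamic range from full-scale to LSB:
V_min = V_max / 2^bits = 7.23 / 2^24
DR = 20 * log10(V_max / V_min)
   = 20 * log10(2^24)
   = 20 * 24 * log10(2)
   = 144.49 dB

144.49 dB


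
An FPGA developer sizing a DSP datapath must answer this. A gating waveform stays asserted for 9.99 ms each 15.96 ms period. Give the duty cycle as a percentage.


Duty cycle as a percentage:
DC = (t_on / T) * 100
   = (9.99 / 15.96) * 100
   = 0.62594 * 100
   = 62.59 %

62.59 %


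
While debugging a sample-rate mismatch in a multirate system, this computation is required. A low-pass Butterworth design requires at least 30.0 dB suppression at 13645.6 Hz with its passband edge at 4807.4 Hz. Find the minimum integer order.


Butterworth filter order formula:
n = log10(10^(A/10) - 1) / (2 * log10(f_stop/f_pass))
10^(30.0/10) - 1 = 999.0
f_stop/f_pass = 13645.6 / 4807.4 = 2.8385
n = 3.3102 -> ceil = 4

4


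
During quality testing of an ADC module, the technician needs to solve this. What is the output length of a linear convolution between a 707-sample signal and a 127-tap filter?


Linear convolution output length:
L = N + M - 1
  = 707 + 127 - 1
  = 833 samples

833


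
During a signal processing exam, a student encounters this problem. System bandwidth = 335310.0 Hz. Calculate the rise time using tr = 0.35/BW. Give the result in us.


Rise time from bandwidth relationship:
tr = 0.35 / BW
   = 0.35 / 335310.0
   = 1.043810205e-06 s
   = 1.0438 us

1.0438 us


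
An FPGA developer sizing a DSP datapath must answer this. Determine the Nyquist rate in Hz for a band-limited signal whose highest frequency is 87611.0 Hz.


The Nyquist rate is twice the maximum frequency component.
fs_min = 2 * fmax
      = 2 * 87611.0
      = 175222.0 Hz

175222.0


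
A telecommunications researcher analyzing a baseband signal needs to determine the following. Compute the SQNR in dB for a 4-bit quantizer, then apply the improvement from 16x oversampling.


Step 1 — baseline SQNR at Nyquist:
SQNR_base = 6.02*N + 1.76
          = 6.02*4 + 1.76
          = 25.84 dB

Step 2 — oversampling processing gain:
G = 10*log10(OSR) = 10*log10(16) = 12.04 dB

Step 3 — total:
SQNR_total = 25.84 + 12.04 = 37.88 dB

Base SQNR = 25.84 dB; oversampled SQNR = 37.88 dB


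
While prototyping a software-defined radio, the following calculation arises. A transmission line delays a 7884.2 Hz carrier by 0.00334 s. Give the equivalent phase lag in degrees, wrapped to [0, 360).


Phase shift from frequency and time delay:
phi = 360 * f * t_delay
    = 360 * 7884.2 * 0.00334
    = 9479.96 degrees
    mod 360 = 119.96 degrees

119.96 degrees


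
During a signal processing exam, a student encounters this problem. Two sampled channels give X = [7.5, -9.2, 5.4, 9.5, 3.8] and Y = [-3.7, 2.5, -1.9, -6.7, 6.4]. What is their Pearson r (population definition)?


Pearson correlation coefficient (population):
r = cov(X,Y) / (std(X) * std(Y))
Mean X = 3.4, Mean Y = -0.68
Cov(X,Y) = -17.756
Std(X) = 6.586957, Std(Y) = 4.627915
r = -0.5825

-0.5825


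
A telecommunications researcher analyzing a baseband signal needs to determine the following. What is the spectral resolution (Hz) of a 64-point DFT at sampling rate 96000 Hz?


DFT frequency resolution:
df = fs / N
   = 96000 / 64
   = 1500.0 Hz

1500.0 Hz


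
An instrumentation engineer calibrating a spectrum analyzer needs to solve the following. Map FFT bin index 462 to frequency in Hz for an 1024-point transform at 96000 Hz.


Frequency of DFT bin k:
f_k = k * fs / N
    = 462 * 96000 / 1024
    = 44352000 / 1024
    = 43312.5 Hz

43312.5 Hz


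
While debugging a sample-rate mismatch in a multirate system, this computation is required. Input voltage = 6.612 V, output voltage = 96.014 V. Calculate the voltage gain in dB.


Voltage gain in dB:
G = 20 * log10(Vout / Vin)
  = 20 * log10(96.014 / 6.612)
  = 20 * log10(14.521174)
  = 20 * 1.162002
  = 23.24 dB

23.24 dB


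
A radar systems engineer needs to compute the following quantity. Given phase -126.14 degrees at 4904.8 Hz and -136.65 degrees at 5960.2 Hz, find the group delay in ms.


Group delay from phase difference:
tau = -d(phi)/d(omega)
d(phi) = -10.51 deg = -0.183434 rad
d(omega) = 2*pi*(5960.2 - 4904.8) = 6631.2738 rad/s
tau = -(-0.183434) / 6631.2738
    = 0.0277 ms

0.0277 ms


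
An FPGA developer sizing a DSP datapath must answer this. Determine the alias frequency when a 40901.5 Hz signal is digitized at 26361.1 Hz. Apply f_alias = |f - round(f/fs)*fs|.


Compute the nearest integer multiple of fs to the signal:
n = round(40901.5 / 26361.1) = 2
f_alias = |40901.5 - 2 * 26361.1|
        = |40901.5 - 52722.2|
        = 11820.7 Hz

11820.7


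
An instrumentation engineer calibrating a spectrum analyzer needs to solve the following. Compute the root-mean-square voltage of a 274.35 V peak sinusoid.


RMS voltage for a sinusoidal waveform:
V_rms = V_peak / sqrt(2)
      = 274.35 / 1.414214
      = 193.995 V

193.995 V


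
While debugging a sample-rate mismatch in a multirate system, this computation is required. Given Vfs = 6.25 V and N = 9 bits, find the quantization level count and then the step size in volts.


Step 1 — number of quantization levels:
L = 2^N = 2^9 = 512

Step 2 — LSB step size:
delta = Vfs / L
      = 6.25 / 512
      = 0.01220703 V

Levels = 512; step size = 0.01220703 V


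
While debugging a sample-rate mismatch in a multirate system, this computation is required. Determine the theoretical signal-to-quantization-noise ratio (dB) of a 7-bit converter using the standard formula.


Theoretical SNR for a full-scale sinusoid:
SNR = 6.02 * N + 1.76
    = 6.02 * 7 + 1.76
    = 42.14 + 1.76
    = 43.9 dB

43.9 dB


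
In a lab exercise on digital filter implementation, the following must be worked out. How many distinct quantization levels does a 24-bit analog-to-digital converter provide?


Number of quantization levels = 2^N
= 2^24
= 16777216

16777216


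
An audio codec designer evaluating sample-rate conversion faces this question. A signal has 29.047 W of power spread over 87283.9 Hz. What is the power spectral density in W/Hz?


Power spectral density:
PSD = P / BW
    = 29.047 / 87283.9
    = 0.00033279 W/Hz

0.00033279 W/Hz


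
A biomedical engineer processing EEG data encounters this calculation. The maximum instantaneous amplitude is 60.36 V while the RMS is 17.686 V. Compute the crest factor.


Crest factor is the ratio of peak to RMS:
CF = V_peak / V_rms
   = 60.36 / 17.686
   = 3.4129

3.4129


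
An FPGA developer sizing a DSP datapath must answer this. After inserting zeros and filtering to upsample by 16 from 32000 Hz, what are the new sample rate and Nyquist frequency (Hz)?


Step 1 — output sample rate after interpolation by L:
fs_out = L * fs_in = 16 * 32000 = 512000 Hz

Step 2 — Nyquist frequency of the output stream:
f_Nyq = fs_out / 2 = 512000 / 2 = 256000.0 Hz

fs_out = 512000 Hz; f_Nyquist = 256000.0 Hz


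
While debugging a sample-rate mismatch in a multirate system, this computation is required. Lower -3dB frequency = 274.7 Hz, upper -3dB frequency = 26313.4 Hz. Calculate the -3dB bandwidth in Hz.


Bandwidth is the difference of -3dB frequencies:
BW = f_high - f_low
   = 26313.4 - 274.7
   = 26038.7 Hz

26038.7 Hz


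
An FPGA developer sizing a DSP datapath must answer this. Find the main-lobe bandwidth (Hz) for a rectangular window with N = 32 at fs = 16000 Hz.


Main lobe width for a rectangular window:
Width = 2 * fs / N
      = 2 * 16000 / 32
      = 32000 / 32
      = 1000.0 Hz

1000.0 Hz


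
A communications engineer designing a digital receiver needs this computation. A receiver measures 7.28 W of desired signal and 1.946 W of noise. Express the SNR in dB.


SNR in decibels:
SNR = 10 * log10(Ps / Pn)
    = 10 * log10(7.28 / 1.946)
    = 10 * log10(3.741)
    = 10 * 0.573
    = 5.73 dB

5.73 dB


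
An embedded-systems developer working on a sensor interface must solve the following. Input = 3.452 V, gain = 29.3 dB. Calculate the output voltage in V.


Output voltage from dB gain:
V_out = V_in * 10^(gain_dB / 20)
      = 3.452 * 10^(29.3 / 20)
      = 3.452 * 29.17427
      = 100.7096 V

100.7096 V


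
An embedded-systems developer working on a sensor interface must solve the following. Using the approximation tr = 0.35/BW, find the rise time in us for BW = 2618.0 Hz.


Rise time from bandwidth relationship:
tr = 0.35 / BW
   = 0.35 / 2618.0
   = 0.0001336898396 s
   = 133.6898 us

133.6898 us


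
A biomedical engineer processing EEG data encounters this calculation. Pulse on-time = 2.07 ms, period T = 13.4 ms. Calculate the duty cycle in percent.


Duty cycle as a percentage:
DC = (t_on / T) * 100
   = (2.07 / 13.4) * 100
   = 0.154478 * 100
   = 15.45 %

15.45 %


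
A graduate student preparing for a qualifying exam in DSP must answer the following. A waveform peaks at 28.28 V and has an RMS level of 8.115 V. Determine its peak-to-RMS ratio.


Crest factor is the ratio of peak to RMS:
CF = V_peak / V_rms
   = 28.28 / 8.115
   = 3.4849

3.4849


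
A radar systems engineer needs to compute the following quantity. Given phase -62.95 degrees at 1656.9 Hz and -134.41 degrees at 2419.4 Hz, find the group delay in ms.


Group delay from phase difference:
tau = -d(phi)/d(omega)
d(phi) = -71.46 deg = -1.247212 rad
d(omega) = 2*pi*(2419.4 - 1656.9) = 4790.9288 rad/s
tau = -(-1.247212) / 4790.9288
    = 0.2603 ms

0.2603 ms


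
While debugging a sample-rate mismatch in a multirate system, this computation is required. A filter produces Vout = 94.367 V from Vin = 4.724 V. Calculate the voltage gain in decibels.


Voltage gain in dB:
G = 20 * log10(Vout / Vin)
  = 20 * log10(94.367 / 4.724)
  = 20 * log10(19.97608)
  = 20 * 1.30051
  = 26.01 dB

26.01 dB


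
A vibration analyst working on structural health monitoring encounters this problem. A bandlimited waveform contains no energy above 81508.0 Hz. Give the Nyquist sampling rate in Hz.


The Nyquist rate is twice the maximum frequency component.
fs_min = 2 * fmax
      = 2 * 81508.0
      = 163016.0 Hz

163016.0


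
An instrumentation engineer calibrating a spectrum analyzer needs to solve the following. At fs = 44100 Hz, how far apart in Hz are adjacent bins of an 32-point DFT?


DFT frequency resolution:
df = fs / N
   = 44100 / 32
   = 1378.125 Hz

1378.125 Hz


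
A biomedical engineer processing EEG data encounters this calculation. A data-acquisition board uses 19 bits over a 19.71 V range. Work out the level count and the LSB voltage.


Step 1 — number of quantization levels:
L = 2^N = 2^19 = 524288

Step 2 — LSB step size:
delta = Vfs / L
      = 19.71 / 524288
      = 3.759e-05 V

Levels = 524288; step size = 3.759e-05 V


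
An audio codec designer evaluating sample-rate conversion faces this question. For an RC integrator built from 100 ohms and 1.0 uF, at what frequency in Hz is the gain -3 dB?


Cutoff frequency of a first-order RC filter:
fc = 1 / (2 * pi * R * C)
C = 1.0 uF = 1e-06 F
fc = 1 / (2 * pi * 100 * 1e-06)
   = 1 / 0.00062831853071796
   = 1591.549431 Hz

1591.549431 Hz


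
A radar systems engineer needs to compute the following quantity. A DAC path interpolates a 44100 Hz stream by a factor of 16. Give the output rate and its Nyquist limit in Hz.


Step 1 — output sample rate after interpolation by L:
fs_out = L * fs_in = 16 * 44100 = 705600 Hz

Step 2 — Nyquist frequency of the output stream:
f_Nyq = fs_out / 2 = 705600 / 2 = 352800.0 Hz

fs_out = 705600 Hz; f_Nyquist = 352800.0 Hz


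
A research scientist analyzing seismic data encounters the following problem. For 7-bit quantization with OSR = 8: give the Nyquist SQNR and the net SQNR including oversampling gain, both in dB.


Step 1 — baseline SQNR at Nyquist:
SQNR_base = 6.02*N + 1.76
          = 6.02*7 + 1.76
          = 43.9 dB

Step 2 — oversampling processing gain:
G = 10*log10(OSR) = 10*log10(8) = 9.03 dB

Step 3 — total:
SQNR_total = 43.9 + 9.03 = 52.93 dB

Base SQNR = 43.9 dB; oversampled SQNR = 52.93 dB


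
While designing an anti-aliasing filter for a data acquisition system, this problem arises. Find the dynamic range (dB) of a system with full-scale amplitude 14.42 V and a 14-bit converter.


Dynamic range from full-scale to LSB:
V_min = V_max / 2^bits = 14.42 / 2^14
DR = 20 * log10(V_max / V_min)
   = 20 * log10(2^14)
   = 20 * 14 * log10(2)
   = 84.29 dB

84.29 dB


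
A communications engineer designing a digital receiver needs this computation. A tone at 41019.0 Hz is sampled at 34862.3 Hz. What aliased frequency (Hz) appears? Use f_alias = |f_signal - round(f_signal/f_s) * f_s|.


Compute the nearest integer multiple of fs to the signal:
n = round(41019.0 / 34862.3) = 1
f_alias = |41019.0 - 1 * 34862.3|
        = |41019.0 - 34862.3|
        = 6156.7 Hz

6156.7


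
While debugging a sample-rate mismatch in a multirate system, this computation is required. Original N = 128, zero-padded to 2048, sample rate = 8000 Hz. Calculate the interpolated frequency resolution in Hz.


Frequency resolution after zero-padding:
N_padded = 128 * 16 = 2048
df = fs / N_padded
   = 8000 / 2048
   = 3.9062 Hz

3.9062 Hz


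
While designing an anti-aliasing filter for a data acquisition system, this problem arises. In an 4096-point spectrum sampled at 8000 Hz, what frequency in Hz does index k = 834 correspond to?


Frequency of DFT bin k:
f_k = k * fs / N
    = 834 * 8000 / 4096
    = 6672000 / 4096
    = 1628.906 Hz

1628.906 Hz


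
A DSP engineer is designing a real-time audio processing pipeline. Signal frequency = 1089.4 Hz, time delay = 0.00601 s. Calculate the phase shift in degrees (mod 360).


Phase shift from frequency and time delay:
phi = 360 * f * t_delay
    = 360 * 1089.4 * 0.00601
    = 2357.03 degrees
    mod 360 = 197.03 degrees

197.03 degrees


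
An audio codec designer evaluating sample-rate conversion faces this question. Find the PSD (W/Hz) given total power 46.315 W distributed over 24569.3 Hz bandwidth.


Power spectral density:
PSD = P / BW
    = 46.315 / 24569.3
    = 0.00188508 W/Hz

0.00188508 W/Hz


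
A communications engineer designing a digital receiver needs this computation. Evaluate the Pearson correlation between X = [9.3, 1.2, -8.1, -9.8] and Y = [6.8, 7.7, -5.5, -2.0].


Pearson correlation coefficient (population):
r = cov(X,Y) / (std(X) * std(Y))
Mean X = -1.85, Mean Y = 1.75
Cov(X,Y) = 37.395
Std(X) = 7.679355, Std(Y) = 5.646459
r = 0.8624

0.8624


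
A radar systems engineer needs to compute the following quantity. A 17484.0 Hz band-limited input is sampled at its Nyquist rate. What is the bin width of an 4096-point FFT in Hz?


Step 1 — Nyquist sampling rate:
fs = 2 * fmax = 2 * 17484.0 = 34968.0 Hz

Step 2 — DFT bin spacing:
df = fs / N = 34968.0 / 4096 = 8.5371 Hz

8.5371 Hz


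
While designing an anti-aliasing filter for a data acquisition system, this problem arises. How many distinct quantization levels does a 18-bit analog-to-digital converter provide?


Number of quantization levels = 2^N
= 2^18
= 262144

262144


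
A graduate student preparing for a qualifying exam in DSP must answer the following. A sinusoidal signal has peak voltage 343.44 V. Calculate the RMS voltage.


RMS voltage for a sinusoidal waveform:
V_rms = V_peak / sqrt(2)
      = 343.44 / 1.414214
      = 242.849 V

242.849 V


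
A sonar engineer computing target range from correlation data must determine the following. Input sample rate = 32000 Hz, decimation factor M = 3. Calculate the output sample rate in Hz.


Decimation reduces the sample rate:
fs_out = fs_in / M
       = 32000 / 3
       = 10666.6667 Hz

10666.6667 Hz


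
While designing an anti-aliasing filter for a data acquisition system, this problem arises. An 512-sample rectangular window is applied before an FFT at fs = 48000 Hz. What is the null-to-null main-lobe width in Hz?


Main lobe width for a rectangular window:
Width = 2 * fs / N
      = 2 * 48000 / 512
      = 96000 / 512
      = 187.5 Hz

187.5 Hz


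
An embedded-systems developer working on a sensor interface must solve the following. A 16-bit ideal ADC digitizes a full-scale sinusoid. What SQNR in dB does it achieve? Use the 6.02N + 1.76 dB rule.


Theoretical SNR for a full-scale sinusoid:
SNR = 6.02 * N + 1.76
    = 6.02 * 16 + 1.76
    = 96.32 + 1.76
    = 98.08 dB

98.08 dB


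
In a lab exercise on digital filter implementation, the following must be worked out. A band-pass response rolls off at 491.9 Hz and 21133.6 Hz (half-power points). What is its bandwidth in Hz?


Bandwidth is the difference of -3dB frequencies:
BW = f_high - f_low
   = 21133.6 - 491.9
   = 20641.7 Hz

20641.7 Hz


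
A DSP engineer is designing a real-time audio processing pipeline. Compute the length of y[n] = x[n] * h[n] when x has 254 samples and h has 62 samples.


Linear convolution output length:
L = N + M - 1
  = 254 + 62 - 1
  = 315 samples

315


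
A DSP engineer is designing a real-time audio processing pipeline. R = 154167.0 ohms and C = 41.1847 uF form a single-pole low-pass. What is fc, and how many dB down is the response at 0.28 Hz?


Step 1 — cutoff frequency:
fc = 1 / (2*pi*R*C)
C = 41.1847 uF = 4.11847e-05 F
fc = 1 / (2*pi*154167.0*4.11847e-05)
   = 0.0250664 Hz

Step 2 — magnitude at f = 0.28 Hz:
|H(f)| = 1 / sqrt(1 + (f/fc)^2)
f/fc = 0.28 / 0.0250664 = 11.170332
|H| = 1 / sqrt(1 + 124.776317) = 0.0891663
|H|_dB = 20*log10(0.0891663) = -21.0 dB

fc = 0.0250664 Hz; |H(0.28 Hz)| = -21.0 dB


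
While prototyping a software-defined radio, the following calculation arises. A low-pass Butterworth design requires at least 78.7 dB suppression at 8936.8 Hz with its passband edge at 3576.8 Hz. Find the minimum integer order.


Butterworth filter order formula:
n = log10(10^(A/10) - 1) / (2 * log10(f_stop/f_pass))
10^(78.7/10) - 1 = 74131023.1301
f_stop/f_pass = 8936.8 / 3576.8 = 2.4985
n = 9.8947 -> ceil = 10

10


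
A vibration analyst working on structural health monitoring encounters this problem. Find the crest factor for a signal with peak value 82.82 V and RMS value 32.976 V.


Crest factor is the ratio of peak to RMS:
CF = V_peak / V_rms
   = 82.82 / 32.976
   = 2.5115

2.5115


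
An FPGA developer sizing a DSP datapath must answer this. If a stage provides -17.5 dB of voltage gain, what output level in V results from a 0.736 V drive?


Output voltage from dB gain:
V_out = V_in * 10^(gain_dB / 20)
      = 0.736 * 10^(-17.5 / 20)
      = 0.736 * 0.133352
      = 0.0981 V

0.0981 V


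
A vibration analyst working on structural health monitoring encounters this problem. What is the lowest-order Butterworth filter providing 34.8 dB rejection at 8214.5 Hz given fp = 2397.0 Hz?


Butterworth filter order formula:
n = log10(10^(A/10) - 1) / (2 * log10(f_stop/f_pass))
10^(34.8/10) - 1 = 3018.9517
f_stop/f_pass = 8214.5 / 2397.0 = 3.427
n = 3.2527 -> ceil = 4

4


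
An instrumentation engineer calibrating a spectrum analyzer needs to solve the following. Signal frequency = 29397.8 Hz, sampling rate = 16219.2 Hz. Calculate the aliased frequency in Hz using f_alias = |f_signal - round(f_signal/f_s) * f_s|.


Compute the nearest integer multiple of fs to the signal:
n = round(29397.8 / 16219.2) = 2
f_alias = |29397.8 - 2 * 16219.2|
        = |29397.8 - 32438.4|
        = 3040.6 Hz

3040.6


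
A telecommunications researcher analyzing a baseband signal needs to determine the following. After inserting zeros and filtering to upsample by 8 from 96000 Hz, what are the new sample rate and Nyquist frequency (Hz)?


Step 1 — output sample rate after interpolation by L:
fs_out = L * fs_in = 8 * 96000 = 768000 Hz

Step 2 — Nyquist frequency of the output stream:
f_Nyq = fs_out / 2 = 768000 / 2 = 384000.0 Hz

fs_out = 768000 Hz; f_Nyquist = 384000.0 Hz


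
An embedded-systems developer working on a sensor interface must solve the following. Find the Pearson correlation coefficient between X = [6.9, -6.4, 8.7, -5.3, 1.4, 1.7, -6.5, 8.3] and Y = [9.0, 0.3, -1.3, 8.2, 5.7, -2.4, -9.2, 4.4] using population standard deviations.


Pearson correlation coefficient (population):
r = cov(X,Y) / (std(X) * std(Y))
Mean X = 1.1, Mean Y = 1.8375
Cov(X,Y) = 11.1825
Std(X) = 6.110033, Std(Y) = 5.758241
r = 0.3178

0.3178


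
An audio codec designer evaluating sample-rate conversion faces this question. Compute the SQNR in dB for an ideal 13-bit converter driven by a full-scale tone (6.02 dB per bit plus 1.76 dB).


Theoretical SNR for a full-scale sinusoid:
SNR = 6.02 * N + 1.76
    = 6.02 * 13 + 1.76
    = 78.26 + 1.76
    = 80.02 dB

80.02 dB


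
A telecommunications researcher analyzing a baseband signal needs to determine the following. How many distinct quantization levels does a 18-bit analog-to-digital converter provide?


Number of quantization levels = 2^N
= 2^18
= 262144

262144


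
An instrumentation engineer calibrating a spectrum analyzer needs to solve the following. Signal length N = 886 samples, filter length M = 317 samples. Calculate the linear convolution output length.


Linear convolution output length:
L = N + M - 1
  = 886 + 317 - 1
  = 1202 samples

1202


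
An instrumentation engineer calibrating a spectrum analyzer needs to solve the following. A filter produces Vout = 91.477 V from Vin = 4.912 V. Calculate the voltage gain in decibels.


Voltage gain in dB:
G = 20 * log10(Vout / Vin)
  = 20 * log10(91.477 / 4.912)
  = 20 * log10(18.623168)
  = 20 * 1.270054
  = 25.4 dB

25.4 dB


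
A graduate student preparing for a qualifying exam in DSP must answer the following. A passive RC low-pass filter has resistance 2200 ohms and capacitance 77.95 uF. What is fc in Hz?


Cutoff frequency of a first-order RC filter:
fc = 1 / (2 * pi * R * C)
C = 77.95 uF = 7.795e-05 F
fc = 1 / (2 * pi * 2200 * 7.795e-05)
   = 1 / 1.0775034483282
   = 0.928071 Hz

0.928071 Hz


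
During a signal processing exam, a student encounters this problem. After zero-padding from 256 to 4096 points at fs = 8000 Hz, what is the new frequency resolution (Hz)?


Frequency resolution after zero-padding:
N_padded = 256 * 16 = 4096
df = fs / N_padded
   = 8000 / 4096
   = 1.9531 Hz

1.9531 Hz


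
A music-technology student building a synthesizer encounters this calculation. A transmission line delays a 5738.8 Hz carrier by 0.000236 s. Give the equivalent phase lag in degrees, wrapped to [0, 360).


Phase shift from frequency and time delay:
phi = 360 * f * t_delay
    = 360 * 5738.8 * 0.000236
    = 487.57 degrees
    mod 360 = 127.57 degrees

127.57 degrees


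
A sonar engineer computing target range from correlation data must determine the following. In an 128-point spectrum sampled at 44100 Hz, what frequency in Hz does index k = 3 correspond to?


Frequency of DFT bin k:
f_k = k * fs / N
    = 3 * 44100 / 128
    = 132300 / 128
    = 1033.594 Hz

1033.594 Hz


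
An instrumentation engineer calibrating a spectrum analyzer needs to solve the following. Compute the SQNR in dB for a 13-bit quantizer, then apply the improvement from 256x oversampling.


Step 1 — baseline SQNR at Nyquist:
SQNR_base = 6.02*N + 1.76
          = 6.02*13 + 1.76
          = 80.02 dB

Step 2 — oversampling processing gain:
G = 10*log10(OSR) = 10*log10(256) = 24.08 dB

Step 3 — total:
SQNR_total = 80.02 + 24.08 = 104.1 dB

Base SQNR = 80.02 dB; oversampled SQNR = 104.1 dB


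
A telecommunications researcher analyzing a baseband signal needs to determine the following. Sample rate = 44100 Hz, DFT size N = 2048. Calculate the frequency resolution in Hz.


DFT frequency resolution:
df = fs / N
   = 44100 / 2048
   = 21.5332 Hz

21.5332 Hz


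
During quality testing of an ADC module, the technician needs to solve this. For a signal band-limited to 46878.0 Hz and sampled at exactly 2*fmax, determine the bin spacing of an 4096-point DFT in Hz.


Step 1 — Nyquist sampling rate:
fs = 2 * fmax = 2 * 46878.0 = 93756.0 Hz

Step 2 — DFT bin spacing:
df = fs / N = 93756.0 / 4096 = 22.8896 Hz

22.8896 Hz


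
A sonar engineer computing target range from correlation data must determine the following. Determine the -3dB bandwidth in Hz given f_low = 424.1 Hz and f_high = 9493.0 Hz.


Bandwidth is the difference of -3dB frequencies:
BW = f_high - f_low
   = 9493.0 - 424.1
   = 9068.9 Hz

9068.9 Hz


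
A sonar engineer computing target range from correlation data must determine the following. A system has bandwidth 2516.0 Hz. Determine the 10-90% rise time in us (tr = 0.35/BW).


Rise time from bandwidth relationship:
tr = 0.35 / BW
   = 0.35 / 2516.0
   = 0.0001391096979 s
   = 139.1097 us

139.1097 us


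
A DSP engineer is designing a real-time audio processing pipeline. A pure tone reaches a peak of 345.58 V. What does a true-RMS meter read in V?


RMS voltage for a sinusoidal waveform:
V_rms = V_peak / sqrt(2)
      = 345.58 / 1.414214
      = 244.362 V

244.362 V


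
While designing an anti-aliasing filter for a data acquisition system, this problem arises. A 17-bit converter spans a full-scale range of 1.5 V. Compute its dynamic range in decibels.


Dynamic range from full-scale to LSB:
V_min = V_max / 2^bits = 1.5 / 2^17
DR = 20 * log10(V_max / V_min)
   = 20 * log10(2^17)
   = 20 * 17 * log10(2)
   = 102.35 dB

102.35 dB


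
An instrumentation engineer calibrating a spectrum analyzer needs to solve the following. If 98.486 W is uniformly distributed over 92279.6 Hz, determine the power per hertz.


Power spectral density:
PSD = P / BW
    = 98.486 / 92279.6
    = 0.00106726 W/Hz

0.00106726 W/Hz


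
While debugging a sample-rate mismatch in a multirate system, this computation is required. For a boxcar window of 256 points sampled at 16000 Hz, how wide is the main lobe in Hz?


Main lobe width for a rectangular window:
Width = 2 * fs / N
      = 2 * 16000 / 256
      = 32000 / 256
      = 125.0 Hz

125.0 Hz


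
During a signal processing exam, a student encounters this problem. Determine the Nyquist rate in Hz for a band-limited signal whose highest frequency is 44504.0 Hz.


The Nyquist rate is twice the maximum frequency component.
fs_min = 2 * fmax
      = 2 * 44504.0
      = 89008.0 Hz

89008.0


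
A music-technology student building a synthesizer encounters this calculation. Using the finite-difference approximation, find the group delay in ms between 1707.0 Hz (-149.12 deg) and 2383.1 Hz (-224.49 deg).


Group delay from phase difference:
tau = -d(phi)/d(omega)
d(phi) = -75.37 deg = -1.315455 rad
d(omega) = 2*pi*(2383.1 - 1707.0) = 4248.0616 rad/s
tau = -(-1.315455) / 4248.0616
    = 0.3097 ms

0.3097 ms


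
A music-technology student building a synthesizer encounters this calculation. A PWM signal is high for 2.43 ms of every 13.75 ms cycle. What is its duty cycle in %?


Duty cycle as a percentage:
DC = (t_on / T) * 100
   = (2.43 / 13.75) * 100
   = 0.176727 * 100
   = 17.67 %

17.67 %


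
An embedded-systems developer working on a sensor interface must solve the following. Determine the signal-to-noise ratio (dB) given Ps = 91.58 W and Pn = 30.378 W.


SNR in decibels:
SNR = 10 * log10(Ps / Pn)
    = 10 * log10(91.58 / 30.378)
    = 10 * log10(3.0147)
    = 10 * 0.4792
    = 4.79 dB

4.79 dB


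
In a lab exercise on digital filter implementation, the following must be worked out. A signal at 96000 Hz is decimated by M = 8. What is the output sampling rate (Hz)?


Decimation reduces the sample rate:
fs_out = fs_in / M
       = 96000 / 8
       = 12000.0 Hz

12000.0 Hz


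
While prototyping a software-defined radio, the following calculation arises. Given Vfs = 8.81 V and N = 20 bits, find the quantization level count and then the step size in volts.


Step 1 — number of quantization levels:
L = 2^N = 2^20 = 1048576

Step 2 — LSB step size:
delta = Vfs / L
      = 8.81 / 1048576
      = 8.4e-06 V

Levels = 1048576; step size = 8.4e-06 V


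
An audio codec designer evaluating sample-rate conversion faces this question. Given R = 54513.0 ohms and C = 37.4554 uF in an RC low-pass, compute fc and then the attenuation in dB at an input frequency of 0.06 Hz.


Step 1 — cutoff frequency:
fc = 1 / (2*pi*R*C)
C = 37.4554 uF = 3.74554e-05 F
fc = 1 / (2*pi*54513.0*3.74554e-05)
   = 0.0779481 Hz

Step 2 — magnitude at f = 0.06 Hz:
|H(f)| = 1 / sqrt(1 + (f/fc)^2)
f/fc = 0.06 / 0.0779481 = 0.769743
|H| = 1 / sqrt(1 + 0.592504) = 0.7924279
|H|_dB = 20*log10(0.7924279) = -2.02 dB

fc = 0.0779481 Hz; |H(0.06 Hz)| = -2.02 dB


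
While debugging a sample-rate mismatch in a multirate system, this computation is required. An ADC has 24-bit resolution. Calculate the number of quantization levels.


Number of quantization levels = 2^N
= 2^24
= 16777216

16777216


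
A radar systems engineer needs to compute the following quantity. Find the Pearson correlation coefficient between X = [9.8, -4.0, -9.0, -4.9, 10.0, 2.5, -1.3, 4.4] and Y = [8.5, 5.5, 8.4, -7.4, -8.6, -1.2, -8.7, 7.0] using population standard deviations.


Pearson correlation coefficient (population):
r = cov(X,Y) / (std(X) * std(Y))
Mean X = 0.9375, Mean Y = 0.4375
Cov(X,Y) = -3.526406
Std(X) = 6.493446, Std(Y) = 7.300503
r = -0.0744

-0.0744


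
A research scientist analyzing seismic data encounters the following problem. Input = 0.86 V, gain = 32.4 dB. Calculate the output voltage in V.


Output voltage from dB gain:
V_out = V_in * 10^(gain_dB / 20)
      = 0.86 * 10^(32.4 / 20)
      = 0.86 * 41.686938
      = 35.8508 V

35.8508 V


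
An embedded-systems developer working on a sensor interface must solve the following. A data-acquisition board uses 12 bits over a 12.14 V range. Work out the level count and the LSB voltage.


Step 1 — number of quantization levels:
L = 2^N = 2^12 = 4096

Step 2 — LSB step size:
delta = Vfs / L
      = 12.14 / 4096
      = 0.00296387 V

Levels = 4096; step size = 0.00296387 V


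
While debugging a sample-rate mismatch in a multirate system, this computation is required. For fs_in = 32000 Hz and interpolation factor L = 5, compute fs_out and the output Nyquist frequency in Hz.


Step 1 — output sample rate after interpolation by L:
fs_out = L * fs_in = 5 * 32000 = 160000 Hz

Step 2 — Nyquist frequency of the output stream:
f_Nyq = fs_out / 2 = 160000 / 2 = 80000.0 Hz

fs_out = 160000 Hz; f_Nyquist = 80000.0 Hz


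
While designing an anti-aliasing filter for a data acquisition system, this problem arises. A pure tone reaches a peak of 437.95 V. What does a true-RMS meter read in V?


RMS voltage for a sinusoidal waveform:
V_rms = V_peak / sqrt(2)
      = 437.95 / 1.414214
      = 309.677 V

309.677 V


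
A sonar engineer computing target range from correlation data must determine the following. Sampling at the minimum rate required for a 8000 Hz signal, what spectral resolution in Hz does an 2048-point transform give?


Step 1 — Nyquist sampling rate:
fs = 2 * fmax = 2 * 8000 = 16000 Hz

Step 2 — DFT bin spacing:
df = fs / N = 16000 / 2048 = 7.8125 Hz

7.8125 Hz


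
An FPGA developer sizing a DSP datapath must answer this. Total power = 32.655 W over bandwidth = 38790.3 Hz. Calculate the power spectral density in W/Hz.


Power spectral density:
PSD = P / BW
    = 32.655 / 38790.3
    = 0.00084183 W/Hz

0.00084183 W/Hz


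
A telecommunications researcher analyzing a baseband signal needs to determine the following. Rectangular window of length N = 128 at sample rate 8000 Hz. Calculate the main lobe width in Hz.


Main lobe width for a rectangular window:
Width = 2 * fs / N
      = 2 * 8000 / 128
      = 16000 / 128
      = 125.0 Hz

125.0 Hz


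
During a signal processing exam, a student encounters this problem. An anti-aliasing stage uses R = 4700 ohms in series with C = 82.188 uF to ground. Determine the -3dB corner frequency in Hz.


Cutoff frequency of a first-order RC filter:
fc = 1 / (2 * pi * R * C)
C = 82.188 uF = 8.2188e-05 F
fc = 1 / (2 * pi * 4700 * 8.2188e-05)
   = 1 / 2.4270914399244
   = 0.412016 Hz

0.412016 Hz


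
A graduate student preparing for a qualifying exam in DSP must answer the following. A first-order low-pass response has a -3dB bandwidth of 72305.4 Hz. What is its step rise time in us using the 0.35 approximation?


Rise time from bandwidth relationship:
tr = 0.35 / BW
   = 0.35 / 72305.4
   = 4.840578989e-06 s
   = 4.8406 us

4.8406 us


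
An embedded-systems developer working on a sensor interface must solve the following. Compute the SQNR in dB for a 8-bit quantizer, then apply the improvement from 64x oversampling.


Step 1 — baseline SQNR at Nyquist:
SQNR_base = 6.02*N + 1.76
          = 6.02*8 + 1.76
          = 49.92 dB

Step 2 — oversampling processing gain:
G = 10*log10(OSR) = 10*log10(64) = 18.06 dB

Step 3 — total:
SQNR_total = 49.92 + 18.06 = 67.98 dB

Base SQNR = 49.92 dB; oversampled SQNR = 67.98 dB


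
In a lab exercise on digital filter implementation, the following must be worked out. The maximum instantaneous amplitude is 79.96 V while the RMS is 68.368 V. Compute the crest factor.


Crest factor is the ratio of peak to RMS:
CF = V_peak / V_rms
   = 79.96 / 68.368
   = 1.1696

1.1696


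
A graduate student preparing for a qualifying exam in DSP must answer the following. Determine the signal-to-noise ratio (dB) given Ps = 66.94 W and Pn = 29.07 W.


SNR in decibels:
SNR = 10 * log10(Ps / Pn)
    = 10 * log10(66.94 / 29.07)
    = 10 * log10(2.3027)
    = 10 * 0.3622
    = 3.62 dB

3.62 dB


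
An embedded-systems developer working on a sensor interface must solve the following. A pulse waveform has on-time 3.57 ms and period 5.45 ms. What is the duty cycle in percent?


Duty cycle as a percentage:
DC = (t_on / T) * 100
   = (3.57 / 5.45) * 100
   = 0.655046 * 100
   = 65.5 %

65.5 %


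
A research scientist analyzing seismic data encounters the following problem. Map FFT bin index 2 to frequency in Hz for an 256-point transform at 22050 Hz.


Frequency of DFT bin k:
f_k = k * fs / N
    = 2 * 22050 / 256
    = 44100 / 256
    = 172.266 Hz

172.266 Hz


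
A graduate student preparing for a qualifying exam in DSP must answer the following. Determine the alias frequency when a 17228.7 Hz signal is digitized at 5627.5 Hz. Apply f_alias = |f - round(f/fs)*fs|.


Compute the nearest integer multiple of fs to the signal:
n = round(17228.7 / 5627.5) = 3
f_alias = |17228.7 - 3 * 5627.5|
        = |17228.7 - 16882.5|
        = 346.2 Hz

346.2


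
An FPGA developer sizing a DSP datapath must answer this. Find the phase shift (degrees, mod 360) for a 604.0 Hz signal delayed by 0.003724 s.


Phase shift from frequency and time delay:
phi = 360 * f * t_delay
    = 360 * 604.0 * 0.003724
    = 809.75 degrees
    mod 360 = 89.75 degrees

89.75 degrees


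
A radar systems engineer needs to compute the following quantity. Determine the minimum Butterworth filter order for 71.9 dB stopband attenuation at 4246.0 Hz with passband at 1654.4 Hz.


Butterworth filter order formula:
n = log10(10^(A/10) - 1) / (2 * log10(f_stop/f_pass))
10^(71.9/10) - 1 = 15488165.1891
f_stop/f_pass = 4246.0 / 1654.4 = 2.5665
n = 8.7824 -> ceil = 9

9
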